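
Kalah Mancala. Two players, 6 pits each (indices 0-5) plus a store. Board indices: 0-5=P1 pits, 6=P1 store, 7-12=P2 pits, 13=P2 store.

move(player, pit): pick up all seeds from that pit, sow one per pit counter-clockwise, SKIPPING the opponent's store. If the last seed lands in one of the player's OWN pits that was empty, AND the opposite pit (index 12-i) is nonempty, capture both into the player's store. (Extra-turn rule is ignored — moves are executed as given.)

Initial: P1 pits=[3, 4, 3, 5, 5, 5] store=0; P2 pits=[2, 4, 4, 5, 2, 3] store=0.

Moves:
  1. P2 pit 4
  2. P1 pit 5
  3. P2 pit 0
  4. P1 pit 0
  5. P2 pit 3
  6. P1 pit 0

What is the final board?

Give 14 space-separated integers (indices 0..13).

Answer: 0 7 5 7 5 0 1 0 6 6 0 1 5 2

Derivation:
Move 1: P2 pit4 -> P1=[3,4,3,5,5,5](0) P2=[2,4,4,5,0,4](1)
Move 2: P1 pit5 -> P1=[3,4,3,5,5,0](1) P2=[3,5,5,6,0,4](1)
Move 3: P2 pit0 -> P1=[3,4,3,5,5,0](1) P2=[0,6,6,7,0,4](1)
Move 4: P1 pit0 -> P1=[0,5,4,6,5,0](1) P2=[0,6,6,7,0,4](1)
Move 5: P2 pit3 -> P1=[1,6,5,7,5,0](1) P2=[0,6,6,0,1,5](2)
Move 6: P1 pit0 -> P1=[0,7,5,7,5,0](1) P2=[0,6,6,0,1,5](2)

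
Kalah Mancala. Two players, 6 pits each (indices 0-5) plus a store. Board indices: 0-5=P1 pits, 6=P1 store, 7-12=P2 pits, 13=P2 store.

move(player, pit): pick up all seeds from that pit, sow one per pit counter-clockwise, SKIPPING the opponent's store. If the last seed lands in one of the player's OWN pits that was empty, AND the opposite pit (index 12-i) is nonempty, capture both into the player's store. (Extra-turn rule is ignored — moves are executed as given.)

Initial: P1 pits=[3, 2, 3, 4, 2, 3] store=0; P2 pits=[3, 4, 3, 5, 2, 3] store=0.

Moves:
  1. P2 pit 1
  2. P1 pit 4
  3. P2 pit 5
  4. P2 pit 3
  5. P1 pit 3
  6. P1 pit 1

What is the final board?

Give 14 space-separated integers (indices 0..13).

Move 1: P2 pit1 -> P1=[3,2,3,4,2,3](0) P2=[3,0,4,6,3,4](0)
Move 2: P1 pit4 -> P1=[3,2,3,4,0,4](1) P2=[3,0,4,6,3,4](0)
Move 3: P2 pit5 -> P1=[4,3,4,4,0,4](1) P2=[3,0,4,6,3,0](1)
Move 4: P2 pit3 -> P1=[5,4,5,4,0,4](1) P2=[3,0,4,0,4,1](2)
Move 5: P1 pit3 -> P1=[5,4,5,0,1,5](2) P2=[4,0,4,0,4,1](2)
Move 6: P1 pit1 -> P1=[5,0,6,1,2,6](2) P2=[4,0,4,0,4,1](2)

Answer: 5 0 6 1 2 6 2 4 0 4 0 4 1 2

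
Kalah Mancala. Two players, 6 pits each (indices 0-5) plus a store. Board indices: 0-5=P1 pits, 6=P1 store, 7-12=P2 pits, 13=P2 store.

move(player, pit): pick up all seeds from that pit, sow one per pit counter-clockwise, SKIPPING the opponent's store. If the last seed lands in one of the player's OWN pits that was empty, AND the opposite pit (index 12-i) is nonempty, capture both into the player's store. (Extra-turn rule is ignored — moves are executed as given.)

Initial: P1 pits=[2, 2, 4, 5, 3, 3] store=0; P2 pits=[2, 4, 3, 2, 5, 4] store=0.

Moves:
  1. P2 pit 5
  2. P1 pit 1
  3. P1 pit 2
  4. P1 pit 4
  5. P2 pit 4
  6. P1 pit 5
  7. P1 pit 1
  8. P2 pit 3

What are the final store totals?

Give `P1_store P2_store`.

Move 1: P2 pit5 -> P1=[3,3,5,5,3,3](0) P2=[2,4,3,2,5,0](1)
Move 2: P1 pit1 -> P1=[3,0,6,6,4,3](0) P2=[2,4,3,2,5,0](1)
Move 3: P1 pit2 -> P1=[3,0,0,7,5,4](1) P2=[3,5,3,2,5,0](1)
Move 4: P1 pit4 -> P1=[3,0,0,7,0,5](2) P2=[4,6,4,2,5,0](1)
Move 5: P2 pit4 -> P1=[4,1,1,7,0,5](2) P2=[4,6,4,2,0,1](2)
Move 6: P1 pit5 -> P1=[4,1,1,7,0,0](3) P2=[5,7,5,3,0,1](2)
Move 7: P1 pit1 -> P1=[4,0,2,7,0,0](3) P2=[5,7,5,3,0,1](2)
Move 8: P2 pit3 -> P1=[4,0,2,7,0,0](3) P2=[5,7,5,0,1,2](3)

Answer: 3 3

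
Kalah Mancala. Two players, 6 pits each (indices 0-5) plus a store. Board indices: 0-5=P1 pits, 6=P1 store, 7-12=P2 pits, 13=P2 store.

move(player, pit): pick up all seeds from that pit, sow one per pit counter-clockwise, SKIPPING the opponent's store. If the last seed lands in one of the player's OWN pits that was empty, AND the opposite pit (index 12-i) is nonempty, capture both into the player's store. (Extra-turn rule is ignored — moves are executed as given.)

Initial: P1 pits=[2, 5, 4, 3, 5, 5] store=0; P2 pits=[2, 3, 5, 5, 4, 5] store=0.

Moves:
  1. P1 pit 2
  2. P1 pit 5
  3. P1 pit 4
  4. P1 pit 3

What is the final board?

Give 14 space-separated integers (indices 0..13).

Move 1: P1 pit2 -> P1=[2,5,0,4,6,6](1) P2=[2,3,5,5,4,5](0)
Move 2: P1 pit5 -> P1=[2,5,0,4,6,0](2) P2=[3,4,6,6,5,5](0)
Move 3: P1 pit4 -> P1=[2,5,0,4,0,1](3) P2=[4,5,7,7,5,5](0)
Move 4: P1 pit3 -> P1=[2,5,0,0,1,2](4) P2=[5,5,7,7,5,5](0)

Answer: 2 5 0 0 1 2 4 5 5 7 7 5 5 0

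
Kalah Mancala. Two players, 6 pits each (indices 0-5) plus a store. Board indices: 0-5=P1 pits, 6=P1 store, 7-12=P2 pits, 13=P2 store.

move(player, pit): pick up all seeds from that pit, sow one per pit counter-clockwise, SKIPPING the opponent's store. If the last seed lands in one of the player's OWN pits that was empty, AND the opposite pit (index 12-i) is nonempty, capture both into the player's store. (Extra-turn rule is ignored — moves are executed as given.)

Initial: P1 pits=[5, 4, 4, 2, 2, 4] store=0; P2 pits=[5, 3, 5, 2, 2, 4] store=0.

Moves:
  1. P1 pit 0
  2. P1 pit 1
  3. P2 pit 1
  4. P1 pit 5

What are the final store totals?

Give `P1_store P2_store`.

Move 1: P1 pit0 -> P1=[0,5,5,3,3,5](0) P2=[5,3,5,2,2,4](0)
Move 2: P1 pit1 -> P1=[0,0,6,4,4,6](1) P2=[5,3,5,2,2,4](0)
Move 3: P2 pit1 -> P1=[0,0,6,4,4,6](1) P2=[5,0,6,3,3,4](0)
Move 4: P1 pit5 -> P1=[0,0,6,4,4,0](2) P2=[6,1,7,4,4,4](0)

Answer: 2 0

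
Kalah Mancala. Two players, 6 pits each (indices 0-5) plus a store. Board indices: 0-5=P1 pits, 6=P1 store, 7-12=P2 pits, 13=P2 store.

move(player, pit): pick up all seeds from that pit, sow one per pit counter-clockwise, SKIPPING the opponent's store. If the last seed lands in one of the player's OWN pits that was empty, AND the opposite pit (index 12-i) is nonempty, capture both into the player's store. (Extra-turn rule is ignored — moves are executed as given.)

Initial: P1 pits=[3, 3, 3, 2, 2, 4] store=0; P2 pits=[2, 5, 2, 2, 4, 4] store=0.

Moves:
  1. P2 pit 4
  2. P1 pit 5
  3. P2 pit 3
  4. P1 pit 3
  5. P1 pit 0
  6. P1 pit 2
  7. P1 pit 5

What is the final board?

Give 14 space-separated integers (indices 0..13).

Answer: 0 5 0 2 5 0 7 0 6 3 0 1 6 1

Derivation:
Move 1: P2 pit4 -> P1=[4,4,3,2,2,4](0) P2=[2,5,2,2,0,5](1)
Move 2: P1 pit5 -> P1=[4,4,3,2,2,0](1) P2=[3,6,3,2,0,5](1)
Move 3: P2 pit3 -> P1=[4,4,3,2,2,0](1) P2=[3,6,3,0,1,6](1)
Move 4: P1 pit3 -> P1=[4,4,3,0,3,0](5) P2=[0,6,3,0,1,6](1)
Move 5: P1 pit0 -> P1=[0,5,4,1,4,0](5) P2=[0,6,3,0,1,6](1)
Move 6: P1 pit2 -> P1=[0,5,0,2,5,1](6) P2=[0,6,3,0,1,6](1)
Move 7: P1 pit5 -> P1=[0,5,0,2,5,0](7) P2=[0,6,3,0,1,6](1)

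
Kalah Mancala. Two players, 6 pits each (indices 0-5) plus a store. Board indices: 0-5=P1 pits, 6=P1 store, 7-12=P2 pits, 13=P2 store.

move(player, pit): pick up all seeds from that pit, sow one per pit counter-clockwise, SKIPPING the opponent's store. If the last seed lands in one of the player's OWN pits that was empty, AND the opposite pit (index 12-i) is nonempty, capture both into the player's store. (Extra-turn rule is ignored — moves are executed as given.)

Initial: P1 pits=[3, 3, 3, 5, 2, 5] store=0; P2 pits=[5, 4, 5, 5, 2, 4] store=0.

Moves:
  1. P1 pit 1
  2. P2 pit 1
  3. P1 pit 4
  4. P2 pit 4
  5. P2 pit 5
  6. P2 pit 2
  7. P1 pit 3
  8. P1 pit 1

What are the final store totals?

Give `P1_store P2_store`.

Move 1: P1 pit1 -> P1=[3,0,4,6,3,5](0) P2=[5,4,5,5,2,4](0)
Move 2: P2 pit1 -> P1=[3,0,4,6,3,5](0) P2=[5,0,6,6,3,5](0)
Move 3: P1 pit4 -> P1=[3,0,4,6,0,6](1) P2=[6,0,6,6,3,5](0)
Move 4: P2 pit4 -> P1=[4,0,4,6,0,6](1) P2=[6,0,6,6,0,6](1)
Move 5: P2 pit5 -> P1=[5,1,5,7,1,6](1) P2=[6,0,6,6,0,0](2)
Move 6: P2 pit2 -> P1=[6,2,5,7,1,6](1) P2=[6,0,0,7,1,1](3)
Move 7: P1 pit3 -> P1=[6,2,5,0,2,7](2) P2=[7,1,1,8,1,1](3)
Move 8: P1 pit1 -> P1=[6,0,6,0,2,7](4) P2=[7,1,0,8,1,1](3)

Answer: 4 3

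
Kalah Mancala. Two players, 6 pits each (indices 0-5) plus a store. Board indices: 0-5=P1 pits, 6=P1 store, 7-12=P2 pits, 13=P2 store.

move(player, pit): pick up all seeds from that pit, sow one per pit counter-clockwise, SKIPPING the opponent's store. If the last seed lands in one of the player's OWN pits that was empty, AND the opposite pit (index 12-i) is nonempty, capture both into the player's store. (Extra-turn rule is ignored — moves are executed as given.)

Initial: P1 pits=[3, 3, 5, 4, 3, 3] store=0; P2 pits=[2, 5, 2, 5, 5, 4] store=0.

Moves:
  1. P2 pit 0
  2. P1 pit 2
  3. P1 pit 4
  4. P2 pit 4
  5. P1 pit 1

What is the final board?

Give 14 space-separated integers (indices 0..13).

Answer: 4 0 2 6 1 6 2 2 7 3 5 0 5 1

Derivation:
Move 1: P2 pit0 -> P1=[3,3,5,4,3,3](0) P2=[0,6,3,5,5,4](0)
Move 2: P1 pit2 -> P1=[3,3,0,5,4,4](1) P2=[1,6,3,5,5,4](0)
Move 3: P1 pit4 -> P1=[3,3,0,5,0,5](2) P2=[2,7,3,5,5,4](0)
Move 4: P2 pit4 -> P1=[4,4,1,5,0,5](2) P2=[2,7,3,5,0,5](1)
Move 5: P1 pit1 -> P1=[4,0,2,6,1,6](2) P2=[2,7,3,5,0,5](1)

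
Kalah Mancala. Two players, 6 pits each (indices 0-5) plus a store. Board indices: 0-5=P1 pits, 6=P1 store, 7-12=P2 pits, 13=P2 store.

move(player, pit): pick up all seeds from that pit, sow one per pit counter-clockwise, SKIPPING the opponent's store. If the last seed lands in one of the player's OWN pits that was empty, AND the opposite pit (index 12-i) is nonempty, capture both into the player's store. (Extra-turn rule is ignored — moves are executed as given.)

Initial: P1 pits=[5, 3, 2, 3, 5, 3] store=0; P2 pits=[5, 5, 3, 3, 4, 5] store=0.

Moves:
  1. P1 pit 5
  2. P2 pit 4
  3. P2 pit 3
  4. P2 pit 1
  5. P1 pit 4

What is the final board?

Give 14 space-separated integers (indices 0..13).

Move 1: P1 pit5 -> P1=[5,3,2,3,5,0](1) P2=[6,6,3,3,4,5](0)
Move 2: P2 pit4 -> P1=[6,4,2,3,5,0](1) P2=[6,6,3,3,0,6](1)
Move 3: P2 pit3 -> P1=[6,4,2,3,5,0](1) P2=[6,6,3,0,1,7](2)
Move 4: P2 pit1 -> P1=[7,4,2,3,5,0](1) P2=[6,0,4,1,2,8](3)
Move 5: P1 pit4 -> P1=[7,4,2,3,0,1](2) P2=[7,1,5,1,2,8](3)

Answer: 7 4 2 3 0 1 2 7 1 5 1 2 8 3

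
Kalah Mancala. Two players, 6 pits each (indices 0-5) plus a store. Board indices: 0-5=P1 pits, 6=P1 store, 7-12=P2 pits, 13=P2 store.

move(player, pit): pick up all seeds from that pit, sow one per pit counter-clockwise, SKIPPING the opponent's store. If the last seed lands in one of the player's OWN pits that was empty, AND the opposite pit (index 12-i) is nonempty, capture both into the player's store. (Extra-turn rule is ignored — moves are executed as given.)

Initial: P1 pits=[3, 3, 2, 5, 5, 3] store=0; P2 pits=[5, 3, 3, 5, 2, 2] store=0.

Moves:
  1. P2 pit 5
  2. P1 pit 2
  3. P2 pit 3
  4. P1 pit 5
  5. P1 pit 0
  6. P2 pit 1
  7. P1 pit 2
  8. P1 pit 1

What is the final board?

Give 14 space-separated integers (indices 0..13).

Move 1: P2 pit5 -> P1=[4,3,2,5,5,3](0) P2=[5,3,3,5,2,0](1)
Move 2: P1 pit2 -> P1=[4,3,0,6,6,3](0) P2=[5,3,3,5,2,0](1)
Move 3: P2 pit3 -> P1=[5,4,0,6,6,3](0) P2=[5,3,3,0,3,1](2)
Move 4: P1 pit5 -> P1=[5,4,0,6,6,0](1) P2=[6,4,3,0,3,1](2)
Move 5: P1 pit0 -> P1=[0,5,1,7,7,0](8) P2=[0,4,3,0,3,1](2)
Move 6: P2 pit1 -> P1=[0,5,1,7,7,0](8) P2=[0,0,4,1,4,2](2)
Move 7: P1 pit2 -> P1=[0,5,0,8,7,0](8) P2=[0,0,4,1,4,2](2)
Move 8: P1 pit1 -> P1=[0,0,1,9,8,1](9) P2=[0,0,4,1,4,2](2)

Answer: 0 0 1 9 8 1 9 0 0 4 1 4 2 2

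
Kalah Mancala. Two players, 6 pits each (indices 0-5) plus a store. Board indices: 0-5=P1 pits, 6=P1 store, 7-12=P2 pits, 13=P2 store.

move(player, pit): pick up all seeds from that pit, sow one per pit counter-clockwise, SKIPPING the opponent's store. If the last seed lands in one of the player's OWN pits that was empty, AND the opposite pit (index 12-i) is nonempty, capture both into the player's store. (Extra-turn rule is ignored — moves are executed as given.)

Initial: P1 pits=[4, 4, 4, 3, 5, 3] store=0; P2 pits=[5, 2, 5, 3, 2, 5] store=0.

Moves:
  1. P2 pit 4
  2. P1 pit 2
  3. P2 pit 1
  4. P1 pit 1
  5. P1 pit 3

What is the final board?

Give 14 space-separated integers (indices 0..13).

Move 1: P2 pit4 -> P1=[4,4,4,3,5,3](0) P2=[5,2,5,3,0,6](1)
Move 2: P1 pit2 -> P1=[4,4,0,4,6,4](1) P2=[5,2,5,3,0,6](1)
Move 3: P2 pit1 -> P1=[4,4,0,4,6,4](1) P2=[5,0,6,4,0,6](1)
Move 4: P1 pit1 -> P1=[4,0,1,5,7,5](1) P2=[5,0,6,4,0,6](1)
Move 5: P1 pit3 -> P1=[4,0,1,0,8,6](2) P2=[6,1,6,4,0,6](1)

Answer: 4 0 1 0 8 6 2 6 1 6 4 0 6 1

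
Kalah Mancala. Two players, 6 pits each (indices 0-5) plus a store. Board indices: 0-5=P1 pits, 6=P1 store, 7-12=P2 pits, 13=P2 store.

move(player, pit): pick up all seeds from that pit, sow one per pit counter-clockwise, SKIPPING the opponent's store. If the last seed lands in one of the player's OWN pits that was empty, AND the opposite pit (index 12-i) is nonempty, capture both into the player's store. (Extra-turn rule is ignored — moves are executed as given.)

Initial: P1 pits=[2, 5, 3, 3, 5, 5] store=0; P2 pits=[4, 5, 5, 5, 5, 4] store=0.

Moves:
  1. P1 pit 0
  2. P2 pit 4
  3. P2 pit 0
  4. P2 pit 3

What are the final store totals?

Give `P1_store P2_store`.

Move 1: P1 pit0 -> P1=[0,6,4,3,5,5](0) P2=[4,5,5,5,5,4](0)
Move 2: P2 pit4 -> P1=[1,7,5,3,5,5](0) P2=[4,5,5,5,0,5](1)
Move 3: P2 pit0 -> P1=[1,0,5,3,5,5](0) P2=[0,6,6,6,0,5](9)
Move 4: P2 pit3 -> P1=[2,1,6,3,5,5](0) P2=[0,6,6,0,1,6](10)

Answer: 0 10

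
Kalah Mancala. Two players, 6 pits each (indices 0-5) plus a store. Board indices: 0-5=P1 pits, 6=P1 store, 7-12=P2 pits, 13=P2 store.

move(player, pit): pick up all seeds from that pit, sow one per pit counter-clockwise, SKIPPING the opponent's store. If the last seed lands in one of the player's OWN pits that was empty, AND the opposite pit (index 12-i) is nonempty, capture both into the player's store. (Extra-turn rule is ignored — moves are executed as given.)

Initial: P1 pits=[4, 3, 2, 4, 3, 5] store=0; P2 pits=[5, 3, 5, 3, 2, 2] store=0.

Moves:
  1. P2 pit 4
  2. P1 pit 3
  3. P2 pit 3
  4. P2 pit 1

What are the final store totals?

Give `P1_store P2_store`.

Answer: 1 2

Derivation:
Move 1: P2 pit4 -> P1=[4,3,2,4,3,5](0) P2=[5,3,5,3,0,3](1)
Move 2: P1 pit3 -> P1=[4,3,2,0,4,6](1) P2=[6,3,5,3,0,3](1)
Move 3: P2 pit3 -> P1=[4,3,2,0,4,6](1) P2=[6,3,5,0,1,4](2)
Move 4: P2 pit1 -> P1=[4,3,2,0,4,6](1) P2=[6,0,6,1,2,4](2)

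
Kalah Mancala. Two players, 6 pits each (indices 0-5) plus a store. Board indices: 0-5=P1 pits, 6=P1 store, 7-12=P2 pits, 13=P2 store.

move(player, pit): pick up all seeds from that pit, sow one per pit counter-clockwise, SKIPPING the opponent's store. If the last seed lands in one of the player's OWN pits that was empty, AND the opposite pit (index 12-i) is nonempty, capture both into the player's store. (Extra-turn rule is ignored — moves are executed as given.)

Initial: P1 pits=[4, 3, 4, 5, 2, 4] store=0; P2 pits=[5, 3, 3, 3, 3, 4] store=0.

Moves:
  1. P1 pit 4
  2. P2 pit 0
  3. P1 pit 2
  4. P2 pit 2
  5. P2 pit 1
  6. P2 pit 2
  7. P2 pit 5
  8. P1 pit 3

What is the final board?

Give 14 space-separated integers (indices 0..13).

Move 1: P1 pit4 -> P1=[4,3,4,5,0,5](1) P2=[5,3,3,3,3,4](0)
Move 2: P2 pit0 -> P1=[4,3,4,5,0,5](1) P2=[0,4,4,4,4,5](0)
Move 3: P1 pit2 -> P1=[4,3,0,6,1,6](2) P2=[0,4,4,4,4,5](0)
Move 4: P2 pit2 -> P1=[4,3,0,6,1,6](2) P2=[0,4,0,5,5,6](1)
Move 5: P2 pit1 -> P1=[4,3,0,6,1,6](2) P2=[0,0,1,6,6,7](1)
Move 6: P2 pit2 -> P1=[4,3,0,6,1,6](2) P2=[0,0,0,7,6,7](1)
Move 7: P2 pit5 -> P1=[5,4,1,7,2,7](2) P2=[0,0,0,7,6,0](2)
Move 8: P1 pit3 -> P1=[5,4,1,0,3,8](3) P2=[1,1,1,8,6,0](2)

Answer: 5 4 1 0 3 8 3 1 1 1 8 6 0 2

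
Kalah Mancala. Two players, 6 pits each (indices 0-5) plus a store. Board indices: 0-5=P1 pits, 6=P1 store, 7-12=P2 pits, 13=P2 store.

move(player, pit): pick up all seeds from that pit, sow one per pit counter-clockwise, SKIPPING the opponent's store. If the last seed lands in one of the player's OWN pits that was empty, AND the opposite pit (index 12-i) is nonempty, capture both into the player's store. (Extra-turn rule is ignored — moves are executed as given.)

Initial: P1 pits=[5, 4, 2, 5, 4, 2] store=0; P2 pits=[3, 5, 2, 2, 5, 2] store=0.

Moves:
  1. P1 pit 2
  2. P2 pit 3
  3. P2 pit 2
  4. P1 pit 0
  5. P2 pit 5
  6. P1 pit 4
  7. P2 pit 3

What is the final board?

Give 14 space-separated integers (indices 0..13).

Answer: 0 6 1 7 0 4 1 4 6 1 0 8 0 3

Derivation:
Move 1: P1 pit2 -> P1=[5,4,0,6,5,2](0) P2=[3,5,2,2,5,2](0)
Move 2: P2 pit3 -> P1=[5,4,0,6,5,2](0) P2=[3,5,2,0,6,3](0)
Move 3: P2 pit2 -> P1=[5,4,0,6,5,2](0) P2=[3,5,0,1,7,3](0)
Move 4: P1 pit0 -> P1=[0,5,1,7,6,3](0) P2=[3,5,0,1,7,3](0)
Move 5: P2 pit5 -> P1=[1,6,1,7,6,3](0) P2=[3,5,0,1,7,0](1)
Move 6: P1 pit4 -> P1=[1,6,1,7,0,4](1) P2=[4,6,1,2,7,0](1)
Move 7: P2 pit3 -> P1=[0,6,1,7,0,4](1) P2=[4,6,1,0,8,0](3)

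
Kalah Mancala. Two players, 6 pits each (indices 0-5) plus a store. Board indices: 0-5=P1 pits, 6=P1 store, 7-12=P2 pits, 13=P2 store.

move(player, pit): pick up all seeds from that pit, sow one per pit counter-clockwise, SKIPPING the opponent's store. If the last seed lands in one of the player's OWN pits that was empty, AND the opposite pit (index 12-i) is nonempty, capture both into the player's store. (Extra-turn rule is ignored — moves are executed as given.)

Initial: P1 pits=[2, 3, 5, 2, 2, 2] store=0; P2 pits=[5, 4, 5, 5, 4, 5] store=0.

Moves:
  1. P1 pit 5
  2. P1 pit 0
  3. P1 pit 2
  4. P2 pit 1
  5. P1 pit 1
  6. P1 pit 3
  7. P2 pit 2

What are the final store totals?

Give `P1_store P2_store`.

Answer: 3 2

Derivation:
Move 1: P1 pit5 -> P1=[2,3,5,2,2,0](1) P2=[6,4,5,5,4,5](0)
Move 2: P1 pit0 -> P1=[0,4,6,2,2,0](1) P2=[6,4,5,5,4,5](0)
Move 3: P1 pit2 -> P1=[0,4,0,3,3,1](2) P2=[7,5,5,5,4,5](0)
Move 4: P2 pit1 -> P1=[0,4,0,3,3,1](2) P2=[7,0,6,6,5,6](1)
Move 5: P1 pit1 -> P1=[0,0,1,4,4,2](2) P2=[7,0,6,6,5,6](1)
Move 6: P1 pit3 -> P1=[0,0,1,0,5,3](3) P2=[8,0,6,6,5,6](1)
Move 7: P2 pit2 -> P1=[1,1,1,0,5,3](3) P2=[8,0,0,7,6,7](2)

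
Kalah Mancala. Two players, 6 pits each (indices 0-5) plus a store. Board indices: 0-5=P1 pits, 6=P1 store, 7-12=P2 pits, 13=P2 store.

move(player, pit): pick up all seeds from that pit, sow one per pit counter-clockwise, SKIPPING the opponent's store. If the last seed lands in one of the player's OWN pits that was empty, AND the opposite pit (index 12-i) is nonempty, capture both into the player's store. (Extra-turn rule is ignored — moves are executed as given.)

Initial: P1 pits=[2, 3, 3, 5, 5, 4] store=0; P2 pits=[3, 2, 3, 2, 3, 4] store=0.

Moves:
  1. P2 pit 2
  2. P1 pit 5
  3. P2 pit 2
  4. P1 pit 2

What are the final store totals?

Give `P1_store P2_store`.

Move 1: P2 pit2 -> P1=[2,3,3,5,5,4](0) P2=[3,2,0,3,4,5](0)
Move 2: P1 pit5 -> P1=[2,3,3,5,5,0](1) P2=[4,3,1,3,4,5](0)
Move 3: P2 pit2 -> P1=[2,3,3,5,5,0](1) P2=[4,3,0,4,4,5](0)
Move 4: P1 pit2 -> P1=[2,3,0,6,6,0](6) P2=[0,3,0,4,4,5](0)

Answer: 6 0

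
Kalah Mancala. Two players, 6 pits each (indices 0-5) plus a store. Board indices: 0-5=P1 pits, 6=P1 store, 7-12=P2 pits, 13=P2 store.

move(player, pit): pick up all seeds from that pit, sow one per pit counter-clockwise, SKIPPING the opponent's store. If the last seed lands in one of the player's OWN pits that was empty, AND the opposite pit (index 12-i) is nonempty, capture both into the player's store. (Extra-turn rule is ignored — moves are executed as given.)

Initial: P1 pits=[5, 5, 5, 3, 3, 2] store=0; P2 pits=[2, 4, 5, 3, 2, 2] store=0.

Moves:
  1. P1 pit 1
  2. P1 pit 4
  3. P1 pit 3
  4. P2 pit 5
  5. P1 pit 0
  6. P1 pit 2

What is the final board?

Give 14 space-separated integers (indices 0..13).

Answer: 0 1 0 2 3 7 5 5 6 6 3 2 0 1

Derivation:
Move 1: P1 pit1 -> P1=[5,0,6,4,4,3](1) P2=[2,4,5,3,2,2](0)
Move 2: P1 pit4 -> P1=[5,0,6,4,0,4](2) P2=[3,5,5,3,2,2](0)
Move 3: P1 pit3 -> P1=[5,0,6,0,1,5](3) P2=[4,5,5,3,2,2](0)
Move 4: P2 pit5 -> P1=[6,0,6,0,1,5](3) P2=[4,5,5,3,2,0](1)
Move 5: P1 pit0 -> P1=[0,1,7,1,2,6](4) P2=[4,5,5,3,2,0](1)
Move 6: P1 pit2 -> P1=[0,1,0,2,3,7](5) P2=[5,6,6,3,2,0](1)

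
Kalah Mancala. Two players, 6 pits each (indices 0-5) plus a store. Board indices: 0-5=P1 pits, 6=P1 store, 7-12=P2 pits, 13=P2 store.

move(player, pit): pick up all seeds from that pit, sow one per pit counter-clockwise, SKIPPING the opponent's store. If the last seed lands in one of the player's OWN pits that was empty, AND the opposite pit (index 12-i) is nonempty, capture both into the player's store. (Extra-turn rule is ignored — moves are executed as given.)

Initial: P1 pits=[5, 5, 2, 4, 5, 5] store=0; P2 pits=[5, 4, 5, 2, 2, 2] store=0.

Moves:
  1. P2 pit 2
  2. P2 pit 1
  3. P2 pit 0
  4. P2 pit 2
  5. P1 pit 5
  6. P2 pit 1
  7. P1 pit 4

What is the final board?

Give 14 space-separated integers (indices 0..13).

Move 1: P2 pit2 -> P1=[6,5,2,4,5,5](0) P2=[5,4,0,3,3,3](1)
Move 2: P2 pit1 -> P1=[6,5,2,4,5,5](0) P2=[5,0,1,4,4,4](1)
Move 3: P2 pit0 -> P1=[6,5,2,4,5,5](0) P2=[0,1,2,5,5,5](1)
Move 4: P2 pit2 -> P1=[6,5,2,4,5,5](0) P2=[0,1,0,6,6,5](1)
Move 5: P1 pit5 -> P1=[6,5,2,4,5,0](1) P2=[1,2,1,7,6,5](1)
Move 6: P2 pit1 -> P1=[6,5,2,4,5,0](1) P2=[1,0,2,8,6,5](1)
Move 7: P1 pit4 -> P1=[6,5,2,4,0,1](2) P2=[2,1,3,8,6,5](1)

Answer: 6 5 2 4 0 1 2 2 1 3 8 6 5 1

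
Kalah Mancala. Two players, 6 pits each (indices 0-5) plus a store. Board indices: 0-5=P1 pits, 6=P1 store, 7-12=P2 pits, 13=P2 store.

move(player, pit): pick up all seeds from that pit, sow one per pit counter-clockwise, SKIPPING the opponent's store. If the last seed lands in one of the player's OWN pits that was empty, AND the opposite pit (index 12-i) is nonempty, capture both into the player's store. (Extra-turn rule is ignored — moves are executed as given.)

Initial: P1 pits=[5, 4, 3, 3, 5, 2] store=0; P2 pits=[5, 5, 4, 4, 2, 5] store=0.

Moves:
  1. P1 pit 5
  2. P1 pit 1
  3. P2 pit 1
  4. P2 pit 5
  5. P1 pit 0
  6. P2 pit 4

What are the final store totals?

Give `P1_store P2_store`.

Move 1: P1 pit5 -> P1=[5,4,3,3,5,0](1) P2=[6,5,4,4,2,5](0)
Move 2: P1 pit1 -> P1=[5,0,4,4,6,0](8) P2=[0,5,4,4,2,5](0)
Move 3: P2 pit1 -> P1=[5,0,4,4,6,0](8) P2=[0,0,5,5,3,6](1)
Move 4: P2 pit5 -> P1=[6,1,5,5,7,0](8) P2=[0,0,5,5,3,0](2)
Move 5: P1 pit0 -> P1=[0,2,6,6,8,1](9) P2=[0,0,5,5,3,0](2)
Move 6: P2 pit4 -> P1=[1,2,6,6,8,1](9) P2=[0,0,5,5,0,1](3)

Answer: 9 3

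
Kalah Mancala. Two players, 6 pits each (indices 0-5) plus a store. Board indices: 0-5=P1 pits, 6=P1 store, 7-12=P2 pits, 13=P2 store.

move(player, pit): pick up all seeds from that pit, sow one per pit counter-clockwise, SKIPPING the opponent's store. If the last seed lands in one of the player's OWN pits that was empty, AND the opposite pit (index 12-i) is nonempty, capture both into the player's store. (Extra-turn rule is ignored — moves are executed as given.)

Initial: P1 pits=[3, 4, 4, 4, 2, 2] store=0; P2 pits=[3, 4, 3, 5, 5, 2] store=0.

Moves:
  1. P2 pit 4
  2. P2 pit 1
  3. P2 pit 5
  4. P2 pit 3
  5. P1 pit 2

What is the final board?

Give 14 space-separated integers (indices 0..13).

Move 1: P2 pit4 -> P1=[4,5,5,4,2,2](0) P2=[3,4,3,5,0,3](1)
Move 2: P2 pit1 -> P1=[4,5,5,4,2,2](0) P2=[3,0,4,6,1,4](1)
Move 3: P2 pit5 -> P1=[5,6,6,4,2,2](0) P2=[3,0,4,6,1,0](2)
Move 4: P2 pit3 -> P1=[6,7,7,4,2,2](0) P2=[3,0,4,0,2,1](3)
Move 5: P1 pit2 -> P1=[6,7,0,5,3,3](1) P2=[4,1,5,0,2,1](3)

Answer: 6 7 0 5 3 3 1 4 1 5 0 2 1 3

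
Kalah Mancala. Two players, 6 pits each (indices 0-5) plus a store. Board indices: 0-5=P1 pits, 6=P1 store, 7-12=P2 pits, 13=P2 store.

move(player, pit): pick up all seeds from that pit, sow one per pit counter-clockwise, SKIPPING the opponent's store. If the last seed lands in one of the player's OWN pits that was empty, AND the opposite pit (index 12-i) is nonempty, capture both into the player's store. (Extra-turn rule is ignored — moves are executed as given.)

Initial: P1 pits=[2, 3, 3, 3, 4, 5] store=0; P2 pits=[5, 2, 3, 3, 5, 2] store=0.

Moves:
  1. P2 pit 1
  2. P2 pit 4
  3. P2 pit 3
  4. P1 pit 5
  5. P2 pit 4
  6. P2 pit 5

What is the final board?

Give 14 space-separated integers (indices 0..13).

Move 1: P2 pit1 -> P1=[2,3,3,3,4,5](0) P2=[5,0,4,4,5,2](0)
Move 2: P2 pit4 -> P1=[3,4,4,3,4,5](0) P2=[5,0,4,4,0,3](1)
Move 3: P2 pit3 -> P1=[4,4,4,3,4,5](0) P2=[5,0,4,0,1,4](2)
Move 4: P1 pit5 -> P1=[4,4,4,3,4,0](1) P2=[6,1,5,1,1,4](2)
Move 5: P2 pit4 -> P1=[4,4,4,3,4,0](1) P2=[6,1,5,1,0,5](2)
Move 6: P2 pit5 -> P1=[5,5,5,4,4,0](1) P2=[6,1,5,1,0,0](3)

Answer: 5 5 5 4 4 0 1 6 1 5 1 0 0 3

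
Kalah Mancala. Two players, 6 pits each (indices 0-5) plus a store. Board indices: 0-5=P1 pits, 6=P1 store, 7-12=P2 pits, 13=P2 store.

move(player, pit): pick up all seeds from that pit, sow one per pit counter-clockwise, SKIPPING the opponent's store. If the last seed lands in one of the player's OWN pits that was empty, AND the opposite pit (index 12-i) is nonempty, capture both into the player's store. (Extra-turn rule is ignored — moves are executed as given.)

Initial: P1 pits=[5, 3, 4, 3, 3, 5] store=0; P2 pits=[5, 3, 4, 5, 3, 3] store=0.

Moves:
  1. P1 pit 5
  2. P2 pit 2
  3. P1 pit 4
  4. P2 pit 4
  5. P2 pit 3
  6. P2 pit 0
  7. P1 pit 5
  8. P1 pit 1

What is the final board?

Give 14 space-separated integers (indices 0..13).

Move 1: P1 pit5 -> P1=[5,3,4,3,3,0](1) P2=[6,4,5,6,3,3](0)
Move 2: P2 pit2 -> P1=[6,3,4,3,3,0](1) P2=[6,4,0,7,4,4](1)
Move 3: P1 pit4 -> P1=[6,3,4,3,0,1](2) P2=[7,4,0,7,4,4](1)
Move 4: P2 pit4 -> P1=[7,4,4,3,0,1](2) P2=[7,4,0,7,0,5](2)
Move 5: P2 pit3 -> P1=[8,5,5,4,0,1](2) P2=[7,4,0,0,1,6](3)
Move 6: P2 pit0 -> P1=[9,5,5,4,0,1](2) P2=[0,5,1,1,2,7](4)
Move 7: P1 pit5 -> P1=[9,5,5,4,0,0](3) P2=[0,5,1,1,2,7](4)
Move 8: P1 pit1 -> P1=[9,0,6,5,1,1](4) P2=[0,5,1,1,2,7](4)

Answer: 9 0 6 5 1 1 4 0 5 1 1 2 7 4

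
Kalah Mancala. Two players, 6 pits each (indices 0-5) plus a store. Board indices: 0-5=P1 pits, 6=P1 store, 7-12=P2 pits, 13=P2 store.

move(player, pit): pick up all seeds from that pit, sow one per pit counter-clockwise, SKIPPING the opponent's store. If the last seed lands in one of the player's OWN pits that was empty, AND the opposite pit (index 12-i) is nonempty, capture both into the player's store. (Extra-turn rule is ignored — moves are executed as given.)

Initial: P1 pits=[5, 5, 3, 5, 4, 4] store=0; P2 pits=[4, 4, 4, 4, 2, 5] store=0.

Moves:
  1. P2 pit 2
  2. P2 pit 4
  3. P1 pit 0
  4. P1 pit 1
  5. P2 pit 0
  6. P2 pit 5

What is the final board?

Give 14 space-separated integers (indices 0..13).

Move 1: P2 pit2 -> P1=[5,5,3,5,4,4](0) P2=[4,4,0,5,3,6](1)
Move 2: P2 pit4 -> P1=[6,5,3,5,4,4](0) P2=[4,4,0,5,0,7](2)
Move 3: P1 pit0 -> P1=[0,6,4,6,5,5](1) P2=[4,4,0,5,0,7](2)
Move 4: P1 pit1 -> P1=[0,0,5,7,6,6](2) P2=[5,4,0,5,0,7](2)
Move 5: P2 pit0 -> P1=[0,0,5,7,6,6](2) P2=[0,5,1,6,1,8](2)
Move 6: P2 pit5 -> P1=[1,1,6,8,7,0](2) P2=[0,5,1,6,1,0](11)

Answer: 1 1 6 8 7 0 2 0 5 1 6 1 0 11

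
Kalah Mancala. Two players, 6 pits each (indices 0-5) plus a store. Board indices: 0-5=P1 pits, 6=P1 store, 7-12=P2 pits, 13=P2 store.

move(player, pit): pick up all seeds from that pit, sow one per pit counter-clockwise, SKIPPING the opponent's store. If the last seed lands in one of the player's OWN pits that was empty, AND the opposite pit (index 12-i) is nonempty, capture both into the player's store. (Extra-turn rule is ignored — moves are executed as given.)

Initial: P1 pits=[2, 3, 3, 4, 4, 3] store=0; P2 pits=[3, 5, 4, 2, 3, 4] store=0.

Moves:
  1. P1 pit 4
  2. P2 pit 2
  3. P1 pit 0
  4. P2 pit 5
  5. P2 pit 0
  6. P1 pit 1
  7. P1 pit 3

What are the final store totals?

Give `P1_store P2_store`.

Move 1: P1 pit4 -> P1=[2,3,3,4,0,4](1) P2=[4,6,4,2,3,4](0)
Move 2: P2 pit2 -> P1=[2,3,3,4,0,4](1) P2=[4,6,0,3,4,5](1)
Move 3: P1 pit0 -> P1=[0,4,4,4,0,4](1) P2=[4,6,0,3,4,5](1)
Move 4: P2 pit5 -> P1=[1,5,5,5,0,4](1) P2=[4,6,0,3,4,0](2)
Move 5: P2 pit0 -> P1=[1,5,5,5,0,4](1) P2=[0,7,1,4,5,0](2)
Move 6: P1 pit1 -> P1=[1,0,6,6,1,5](2) P2=[0,7,1,4,5,0](2)
Move 7: P1 pit3 -> P1=[1,0,6,0,2,6](3) P2=[1,8,2,4,5,0](2)

Answer: 3 2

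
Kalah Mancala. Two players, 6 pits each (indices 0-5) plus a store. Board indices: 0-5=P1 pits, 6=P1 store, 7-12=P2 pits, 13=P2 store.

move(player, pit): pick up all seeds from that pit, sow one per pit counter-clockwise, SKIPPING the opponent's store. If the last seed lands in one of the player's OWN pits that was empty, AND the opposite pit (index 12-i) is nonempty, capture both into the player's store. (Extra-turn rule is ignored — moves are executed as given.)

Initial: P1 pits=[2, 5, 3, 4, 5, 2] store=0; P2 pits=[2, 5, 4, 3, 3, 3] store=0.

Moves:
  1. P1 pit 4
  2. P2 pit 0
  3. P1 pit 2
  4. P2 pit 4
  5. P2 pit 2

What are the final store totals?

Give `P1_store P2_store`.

Move 1: P1 pit4 -> P1=[2,5,3,4,0,3](1) P2=[3,6,5,3,3,3](0)
Move 2: P2 pit0 -> P1=[2,5,3,4,0,3](1) P2=[0,7,6,4,3,3](0)
Move 3: P1 pit2 -> P1=[2,5,0,5,1,4](1) P2=[0,7,6,4,3,3](0)
Move 4: P2 pit4 -> P1=[3,5,0,5,1,4](1) P2=[0,7,6,4,0,4](1)
Move 5: P2 pit2 -> P1=[4,6,0,5,1,4](1) P2=[0,7,0,5,1,5](2)

Answer: 1 2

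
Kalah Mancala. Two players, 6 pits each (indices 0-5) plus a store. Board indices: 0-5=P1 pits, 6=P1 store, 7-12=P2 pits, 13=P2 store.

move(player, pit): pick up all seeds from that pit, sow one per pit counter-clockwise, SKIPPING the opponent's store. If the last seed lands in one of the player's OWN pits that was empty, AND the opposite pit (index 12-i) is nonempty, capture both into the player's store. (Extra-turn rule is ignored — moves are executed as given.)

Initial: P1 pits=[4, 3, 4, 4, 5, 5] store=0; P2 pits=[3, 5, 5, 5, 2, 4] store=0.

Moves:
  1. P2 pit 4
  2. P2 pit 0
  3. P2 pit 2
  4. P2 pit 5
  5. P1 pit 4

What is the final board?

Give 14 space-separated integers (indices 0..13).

Answer: 6 5 5 5 0 6 1 1 7 1 8 1 0 3

Derivation:
Move 1: P2 pit4 -> P1=[4,3,4,4,5,5](0) P2=[3,5,5,5,0,5](1)
Move 2: P2 pit0 -> P1=[4,3,4,4,5,5](0) P2=[0,6,6,6,0,5](1)
Move 3: P2 pit2 -> P1=[5,4,4,4,5,5](0) P2=[0,6,0,7,1,6](2)
Move 4: P2 pit5 -> P1=[6,5,5,5,6,5](0) P2=[0,6,0,7,1,0](3)
Move 5: P1 pit4 -> P1=[6,5,5,5,0,6](1) P2=[1,7,1,8,1,0](3)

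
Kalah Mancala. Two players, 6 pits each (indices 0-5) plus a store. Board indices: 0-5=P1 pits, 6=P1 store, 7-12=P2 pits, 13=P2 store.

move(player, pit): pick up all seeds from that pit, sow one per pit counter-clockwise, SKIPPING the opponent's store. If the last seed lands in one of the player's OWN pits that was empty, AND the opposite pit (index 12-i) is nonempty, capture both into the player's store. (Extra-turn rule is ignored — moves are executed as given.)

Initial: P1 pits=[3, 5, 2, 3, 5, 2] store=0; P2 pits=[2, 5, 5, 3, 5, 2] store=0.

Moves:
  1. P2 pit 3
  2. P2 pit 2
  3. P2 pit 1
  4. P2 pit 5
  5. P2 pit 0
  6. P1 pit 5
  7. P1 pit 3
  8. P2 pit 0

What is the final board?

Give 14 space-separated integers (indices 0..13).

Answer: 5 6 3 0 6 1 2 0 2 3 2 8 0 4

Derivation:
Move 1: P2 pit3 -> P1=[3,5,2,3,5,2](0) P2=[2,5,5,0,6,3](1)
Move 2: P2 pit2 -> P1=[4,5,2,3,5,2](0) P2=[2,5,0,1,7,4](2)
Move 3: P2 pit1 -> P1=[4,5,2,3,5,2](0) P2=[2,0,1,2,8,5](3)
Move 4: P2 pit5 -> P1=[5,6,3,4,5,2](0) P2=[2,0,1,2,8,0](4)
Move 5: P2 pit0 -> P1=[5,6,3,4,5,2](0) P2=[0,1,2,2,8,0](4)
Move 6: P1 pit5 -> P1=[5,6,3,4,5,0](1) P2=[1,1,2,2,8,0](4)
Move 7: P1 pit3 -> P1=[5,6,3,0,6,1](2) P2=[2,1,2,2,8,0](4)
Move 8: P2 pit0 -> P1=[5,6,3,0,6,1](2) P2=[0,2,3,2,8,0](4)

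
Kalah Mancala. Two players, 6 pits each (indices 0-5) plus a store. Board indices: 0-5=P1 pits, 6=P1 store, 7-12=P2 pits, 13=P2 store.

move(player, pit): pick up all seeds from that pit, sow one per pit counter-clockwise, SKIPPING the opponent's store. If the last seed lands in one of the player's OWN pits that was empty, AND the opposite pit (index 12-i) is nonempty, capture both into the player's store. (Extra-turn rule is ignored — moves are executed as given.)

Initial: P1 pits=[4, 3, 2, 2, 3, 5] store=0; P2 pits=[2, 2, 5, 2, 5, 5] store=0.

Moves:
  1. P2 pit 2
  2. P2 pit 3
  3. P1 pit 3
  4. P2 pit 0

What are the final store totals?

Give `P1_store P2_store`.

Answer: 0 2

Derivation:
Move 1: P2 pit2 -> P1=[5,3,2,2,3,5](0) P2=[2,2,0,3,6,6](1)
Move 2: P2 pit3 -> P1=[5,3,2,2,3,5](0) P2=[2,2,0,0,7,7](2)
Move 3: P1 pit3 -> P1=[5,3,2,0,4,6](0) P2=[2,2,0,0,7,7](2)
Move 4: P2 pit0 -> P1=[5,3,2,0,4,6](0) P2=[0,3,1,0,7,7](2)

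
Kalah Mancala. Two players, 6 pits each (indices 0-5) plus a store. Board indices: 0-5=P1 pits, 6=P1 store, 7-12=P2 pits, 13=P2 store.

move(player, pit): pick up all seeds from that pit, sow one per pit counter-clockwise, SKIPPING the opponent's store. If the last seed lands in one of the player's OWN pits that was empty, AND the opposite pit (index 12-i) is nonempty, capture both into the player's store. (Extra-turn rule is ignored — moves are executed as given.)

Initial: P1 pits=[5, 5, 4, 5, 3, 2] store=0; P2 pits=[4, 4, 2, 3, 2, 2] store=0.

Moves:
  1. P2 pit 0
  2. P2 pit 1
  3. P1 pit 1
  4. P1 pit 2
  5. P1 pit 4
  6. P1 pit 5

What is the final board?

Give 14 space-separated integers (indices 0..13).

Move 1: P2 pit0 -> P1=[5,5,4,5,3,2](0) P2=[0,5,3,4,3,2](0)
Move 2: P2 pit1 -> P1=[5,5,4,5,3,2](0) P2=[0,0,4,5,4,3](1)
Move 3: P1 pit1 -> P1=[5,0,5,6,4,3](1) P2=[0,0,4,5,4,3](1)
Move 4: P1 pit2 -> P1=[5,0,0,7,5,4](2) P2=[1,0,4,5,4,3](1)
Move 5: P1 pit4 -> P1=[5,0,0,7,0,5](3) P2=[2,1,5,5,4,3](1)
Move 6: P1 pit5 -> P1=[5,0,0,7,0,0](4) P2=[3,2,6,6,4,3](1)

Answer: 5 0 0 7 0 0 4 3 2 6 6 4 3 1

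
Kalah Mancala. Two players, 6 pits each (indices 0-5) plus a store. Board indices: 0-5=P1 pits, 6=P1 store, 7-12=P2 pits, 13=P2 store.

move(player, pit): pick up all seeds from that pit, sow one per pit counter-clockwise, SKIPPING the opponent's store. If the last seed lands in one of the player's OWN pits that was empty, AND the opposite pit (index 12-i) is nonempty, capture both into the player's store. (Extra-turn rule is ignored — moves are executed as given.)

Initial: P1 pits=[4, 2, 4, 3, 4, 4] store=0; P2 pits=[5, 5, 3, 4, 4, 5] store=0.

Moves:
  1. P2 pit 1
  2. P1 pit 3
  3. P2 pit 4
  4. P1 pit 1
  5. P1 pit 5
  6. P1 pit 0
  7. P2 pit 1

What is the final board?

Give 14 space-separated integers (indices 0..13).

Answer: 0 1 7 2 7 0 9 0 0 6 6 0 7 2

Derivation:
Move 1: P2 pit1 -> P1=[4,2,4,3,4,4](0) P2=[5,0,4,5,5,6](1)
Move 2: P1 pit3 -> P1=[4,2,4,0,5,5](1) P2=[5,0,4,5,5,6](1)
Move 3: P2 pit4 -> P1=[5,3,5,0,5,5](1) P2=[5,0,4,5,0,7](2)
Move 4: P1 pit1 -> P1=[5,0,6,1,6,5](1) P2=[5,0,4,5,0,7](2)
Move 5: P1 pit5 -> P1=[5,0,6,1,6,0](2) P2=[6,1,5,6,0,7](2)
Move 6: P1 pit0 -> P1=[0,1,7,2,7,0](9) P2=[0,1,5,6,0,7](2)
Move 7: P2 pit1 -> P1=[0,1,7,2,7,0](9) P2=[0,0,6,6,0,7](2)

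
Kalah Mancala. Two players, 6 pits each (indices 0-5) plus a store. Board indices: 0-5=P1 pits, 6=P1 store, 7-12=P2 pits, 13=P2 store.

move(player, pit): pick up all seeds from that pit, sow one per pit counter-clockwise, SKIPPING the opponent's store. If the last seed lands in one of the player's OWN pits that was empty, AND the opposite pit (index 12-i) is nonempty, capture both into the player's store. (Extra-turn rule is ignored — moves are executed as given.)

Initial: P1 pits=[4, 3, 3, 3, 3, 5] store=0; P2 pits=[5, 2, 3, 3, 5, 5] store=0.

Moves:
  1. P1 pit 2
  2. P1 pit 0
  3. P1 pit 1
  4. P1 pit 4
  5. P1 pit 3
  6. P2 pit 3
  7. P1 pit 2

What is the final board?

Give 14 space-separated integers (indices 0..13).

Move 1: P1 pit2 -> P1=[4,3,0,4,4,6](0) P2=[5,2,3,3,5,5](0)
Move 2: P1 pit0 -> P1=[0,4,1,5,5,6](0) P2=[5,2,3,3,5,5](0)
Move 3: P1 pit1 -> P1=[0,0,2,6,6,7](0) P2=[5,2,3,3,5,5](0)
Move 4: P1 pit4 -> P1=[0,0,2,6,0,8](1) P2=[6,3,4,4,5,5](0)
Move 5: P1 pit3 -> P1=[0,0,2,0,1,9](2) P2=[7,4,5,4,5,5](0)
Move 6: P2 pit3 -> P1=[1,0,2,0,1,9](2) P2=[7,4,5,0,6,6](1)
Move 7: P1 pit2 -> P1=[1,0,0,1,2,9](2) P2=[7,4,5,0,6,6](1)

Answer: 1 0 0 1 2 9 2 7 4 5 0 6 6 1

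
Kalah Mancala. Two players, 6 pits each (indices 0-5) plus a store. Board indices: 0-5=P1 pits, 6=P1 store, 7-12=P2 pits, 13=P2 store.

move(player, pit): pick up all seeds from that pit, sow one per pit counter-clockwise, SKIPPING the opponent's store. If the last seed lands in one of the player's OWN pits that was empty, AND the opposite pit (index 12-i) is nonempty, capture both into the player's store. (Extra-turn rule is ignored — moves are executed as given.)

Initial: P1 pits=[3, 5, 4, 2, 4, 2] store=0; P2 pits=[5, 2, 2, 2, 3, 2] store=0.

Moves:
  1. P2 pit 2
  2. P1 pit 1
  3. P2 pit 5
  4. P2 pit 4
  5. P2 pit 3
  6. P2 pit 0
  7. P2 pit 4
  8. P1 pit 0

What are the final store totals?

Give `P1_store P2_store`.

Move 1: P2 pit2 -> P1=[3,5,4,2,4,2](0) P2=[5,2,0,3,4,2](0)
Move 2: P1 pit1 -> P1=[3,0,5,3,5,3](1) P2=[5,2,0,3,4,2](0)
Move 3: P2 pit5 -> P1=[4,0,5,3,5,3](1) P2=[5,2,0,3,4,0](1)
Move 4: P2 pit4 -> P1=[5,1,5,3,5,3](1) P2=[5,2,0,3,0,1](2)
Move 5: P2 pit3 -> P1=[5,1,5,3,5,3](1) P2=[5,2,0,0,1,2](3)
Move 6: P2 pit0 -> P1=[5,1,5,3,5,3](1) P2=[0,3,1,1,2,3](3)
Move 7: P2 pit4 -> P1=[5,1,5,3,5,3](1) P2=[0,3,1,1,0,4](4)
Move 8: P1 pit0 -> P1=[0,2,6,4,6,4](1) P2=[0,3,1,1,0,4](4)

Answer: 1 4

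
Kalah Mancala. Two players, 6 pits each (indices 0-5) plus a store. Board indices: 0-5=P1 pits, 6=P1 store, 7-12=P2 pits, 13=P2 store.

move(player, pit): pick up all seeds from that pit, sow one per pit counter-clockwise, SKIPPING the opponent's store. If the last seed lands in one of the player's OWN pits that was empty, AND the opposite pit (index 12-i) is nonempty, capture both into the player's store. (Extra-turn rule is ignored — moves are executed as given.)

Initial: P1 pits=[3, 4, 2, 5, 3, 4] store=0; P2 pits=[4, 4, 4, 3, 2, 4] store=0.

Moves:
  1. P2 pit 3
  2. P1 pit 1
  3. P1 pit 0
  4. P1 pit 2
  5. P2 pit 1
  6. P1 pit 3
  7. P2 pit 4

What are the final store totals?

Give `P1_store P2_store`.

Answer: 2 2

Derivation:
Move 1: P2 pit3 -> P1=[3,4,2,5,3,4](0) P2=[4,4,4,0,3,5](1)
Move 2: P1 pit1 -> P1=[3,0,3,6,4,5](0) P2=[4,4,4,0,3,5](1)
Move 3: P1 pit0 -> P1=[0,1,4,7,4,5](0) P2=[4,4,4,0,3,5](1)
Move 4: P1 pit2 -> P1=[0,1,0,8,5,6](1) P2=[4,4,4,0,3,5](1)
Move 5: P2 pit1 -> P1=[0,1,0,8,5,6](1) P2=[4,0,5,1,4,6](1)
Move 6: P1 pit3 -> P1=[0,1,0,0,6,7](2) P2=[5,1,6,2,5,6](1)
Move 7: P2 pit4 -> P1=[1,2,1,0,6,7](2) P2=[5,1,6,2,0,7](2)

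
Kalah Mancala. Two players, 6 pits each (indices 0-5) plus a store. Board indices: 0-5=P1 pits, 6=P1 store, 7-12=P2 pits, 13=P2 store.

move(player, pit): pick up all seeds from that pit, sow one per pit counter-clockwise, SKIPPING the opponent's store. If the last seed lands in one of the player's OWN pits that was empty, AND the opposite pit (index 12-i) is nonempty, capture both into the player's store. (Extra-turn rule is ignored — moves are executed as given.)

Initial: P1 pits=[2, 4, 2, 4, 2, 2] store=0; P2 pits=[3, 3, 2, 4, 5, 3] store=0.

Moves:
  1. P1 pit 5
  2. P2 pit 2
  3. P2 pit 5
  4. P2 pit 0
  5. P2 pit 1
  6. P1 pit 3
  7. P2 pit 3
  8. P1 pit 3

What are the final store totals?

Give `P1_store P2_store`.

Answer: 2 6

Derivation:
Move 1: P1 pit5 -> P1=[2,4,2,4,2,0](1) P2=[4,3,2,4,5,3](0)
Move 2: P2 pit2 -> P1=[2,4,2,4,2,0](1) P2=[4,3,0,5,6,3](0)
Move 3: P2 pit5 -> P1=[3,5,2,4,2,0](1) P2=[4,3,0,5,6,0](1)
Move 4: P2 pit0 -> P1=[3,5,2,4,2,0](1) P2=[0,4,1,6,7,0](1)
Move 5: P2 pit1 -> P1=[0,5,2,4,2,0](1) P2=[0,0,2,7,8,0](5)
Move 6: P1 pit3 -> P1=[0,5,2,0,3,1](2) P2=[1,0,2,7,8,0](5)
Move 7: P2 pit3 -> P1=[1,6,3,1,3,1](2) P2=[1,0,2,0,9,1](6)
Move 8: P1 pit3 -> P1=[1,6,3,0,4,1](2) P2=[1,0,2,0,9,1](6)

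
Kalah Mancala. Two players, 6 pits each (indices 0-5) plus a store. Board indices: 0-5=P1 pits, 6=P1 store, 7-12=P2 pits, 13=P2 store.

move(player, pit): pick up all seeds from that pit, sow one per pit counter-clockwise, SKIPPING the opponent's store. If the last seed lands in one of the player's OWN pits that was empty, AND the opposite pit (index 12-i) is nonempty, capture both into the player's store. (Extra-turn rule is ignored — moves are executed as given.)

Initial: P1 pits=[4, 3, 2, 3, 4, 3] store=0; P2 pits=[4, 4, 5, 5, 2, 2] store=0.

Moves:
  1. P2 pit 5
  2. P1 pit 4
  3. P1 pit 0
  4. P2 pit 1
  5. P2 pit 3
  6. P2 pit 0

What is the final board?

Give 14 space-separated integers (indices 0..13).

Move 1: P2 pit5 -> P1=[5,3,2,3,4,3](0) P2=[4,4,5,5,2,0](1)
Move 2: P1 pit4 -> P1=[5,3,2,3,0,4](1) P2=[5,5,5,5,2,0](1)
Move 3: P1 pit0 -> P1=[0,4,3,4,1,5](1) P2=[5,5,5,5,2,0](1)
Move 4: P2 pit1 -> P1=[0,4,3,4,1,5](1) P2=[5,0,6,6,3,1](2)
Move 5: P2 pit3 -> P1=[1,5,4,4,1,5](1) P2=[5,0,6,0,4,2](3)
Move 6: P2 pit0 -> P1=[1,5,4,4,1,5](1) P2=[0,1,7,1,5,3](3)

Answer: 1 5 4 4 1 5 1 0 1 7 1 5 3 3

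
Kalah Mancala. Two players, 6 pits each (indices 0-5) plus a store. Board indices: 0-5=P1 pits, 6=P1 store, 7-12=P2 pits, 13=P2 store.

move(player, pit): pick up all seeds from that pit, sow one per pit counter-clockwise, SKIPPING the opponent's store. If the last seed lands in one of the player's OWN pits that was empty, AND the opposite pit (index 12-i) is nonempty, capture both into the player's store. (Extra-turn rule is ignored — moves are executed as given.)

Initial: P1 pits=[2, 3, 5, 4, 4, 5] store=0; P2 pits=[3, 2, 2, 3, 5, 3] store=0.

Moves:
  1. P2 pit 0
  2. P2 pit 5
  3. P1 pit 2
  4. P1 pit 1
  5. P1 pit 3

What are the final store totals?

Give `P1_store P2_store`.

Move 1: P2 pit0 -> P1=[2,3,5,4,4,5](0) P2=[0,3,3,4,5,3](0)
Move 2: P2 pit5 -> P1=[3,4,5,4,4,5](0) P2=[0,3,3,4,5,0](1)
Move 3: P1 pit2 -> P1=[3,4,0,5,5,6](1) P2=[1,3,3,4,5,0](1)
Move 4: P1 pit1 -> P1=[3,0,1,6,6,7](1) P2=[1,3,3,4,5,0](1)
Move 5: P1 pit3 -> P1=[3,0,1,0,7,8](2) P2=[2,4,4,4,5,0](1)

Answer: 2 1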